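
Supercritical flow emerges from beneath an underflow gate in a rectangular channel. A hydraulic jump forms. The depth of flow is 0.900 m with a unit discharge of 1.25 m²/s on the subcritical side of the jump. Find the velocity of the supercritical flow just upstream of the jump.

V₁ = 4.22 m/s

V₂ = q/y₂ = 1.25/0.900 = 1.39 m/s; Fr₂ = V₂/√(g·y₂) = 0.467.
Since the conjugate-depth ratio holds either way, y₁/y₂ = ½[√(1 + 8Fr₂²) − 1] = ½[√2.748 − 1] = 0.329.
y₁ = 0.329 × 0.900 = 0.296 m.
V₁ = q/y₁ = 1.25/0.296 = 4.22 m/s.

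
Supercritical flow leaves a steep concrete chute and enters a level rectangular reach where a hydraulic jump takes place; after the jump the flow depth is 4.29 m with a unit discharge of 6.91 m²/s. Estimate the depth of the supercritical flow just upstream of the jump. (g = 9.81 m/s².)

y₁ = 0.476 m

V₂ = q/y₂ = 6.91/4.29 = 1.61 m/s; Fr₂ = V₂/√(g·y₂) = 0.248.
Applying the sequent-depth relation in reverse, y₁/y₂ = ½[√(1 + 8Fr₂²) − 1] = ½[√1.493 − 1] = 0.111.
y₁ = 0.111 × 4.29 = 0.476 m.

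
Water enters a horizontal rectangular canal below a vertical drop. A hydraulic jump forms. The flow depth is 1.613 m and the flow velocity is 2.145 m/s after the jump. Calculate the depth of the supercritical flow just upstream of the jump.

y₁ = 0.6644 m

Fr₂ = V₂/√(g·y₂) = 2.145/√(9.81×1.613) = 0.5392.
Applying the sequent-depth relation in reverse, y₁/y₂ = ½[√(1 + 8Fr₂²) − 1] = ½[√3.3262 − 1] = 0.4119.
y₁ = 0.4119 × 1.613 = 0.6644 m.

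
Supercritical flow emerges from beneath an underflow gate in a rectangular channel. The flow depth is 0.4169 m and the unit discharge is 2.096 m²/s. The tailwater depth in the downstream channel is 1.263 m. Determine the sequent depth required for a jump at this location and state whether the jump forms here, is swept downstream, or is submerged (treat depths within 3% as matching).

V₁ = q/y₁ = 2.096/0.4169 = 5.028 m/s. Fr₁ = V₁/√(g·y₁) = 5.028/√(9.81×0.4169) = 2.486.
Conjugate-depth relation: y₂/y₁ = ½[√(1 + 8Fr₁²) − 1] = ½[√50.443 − 1] = 3.051.
y₂ = 3.051 × 0.4169 = 1.272 m.
Tailwater y_tw = 1.263 m: y_tw ≈ y₂, so the jump forms here.

y₂ = 1.272 m; the jump forms here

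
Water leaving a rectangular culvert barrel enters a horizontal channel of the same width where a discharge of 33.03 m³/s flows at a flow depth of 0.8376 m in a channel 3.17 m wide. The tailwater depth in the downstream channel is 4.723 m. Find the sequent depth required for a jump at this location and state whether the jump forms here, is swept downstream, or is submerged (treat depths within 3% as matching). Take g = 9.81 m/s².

q = Q/b = 33.03/3.17 = 10.42 m²/s; V₁ = q/y₁ = 12.44 m/s. Fr₁ = V₁/√(g·y₁) = 4.340.
Sequent-depth ratio: y₂/y₁ = ½[√(1 + 8Fr₁²) − 1] = ½[√151.66 − 1] = 5.658.
y₂ = 5.658 × 0.8376 = 4.739 m.
Tailwater y_tw = 4.723 m: y_tw ≈ y₂, so the jump forms here.

y₂ = 4.739 m; the jump forms here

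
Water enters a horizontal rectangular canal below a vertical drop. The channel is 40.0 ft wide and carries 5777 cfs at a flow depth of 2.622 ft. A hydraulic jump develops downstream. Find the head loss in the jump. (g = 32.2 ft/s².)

q = Q/b = 5777/40.0 = 144.4 ft²/s; V₁ = q/y₁ = 55.08 ft/s. Fr₁ = V₁/√(g·y₁) = 5.995.
Conjugate-depth relation: y₂/y₁ = ½[√(1 + 8Fr₁²) − 1] = ½[√288.49 − 1] = 7.992.
y₂ = 7.992 × 2.622 = 20.96 ft.
Head loss: ΔE = (y₂ − y₁)³/(4y₁y₂) = (20.96 − 2.622)³/(4×2.622×20.96) = 6163/219.8 = 28.04 ft.

ΔE = 28.04 ft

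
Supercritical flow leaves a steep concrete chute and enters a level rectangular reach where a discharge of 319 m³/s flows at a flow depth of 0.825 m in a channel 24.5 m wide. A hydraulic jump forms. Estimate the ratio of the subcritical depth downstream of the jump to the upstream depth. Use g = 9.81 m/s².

y₂/y₁ = 7.36

q = Q/b = 319/24.5 = 13.0 m²/s; V₁ = q/y₁ = 15.8 m/s. Fr₁ = V₁/√(g·y₁) = 5.55.
Sequent-depth ratio: y₂/y₁ = ½[√(1 + 8Fr₁²) − 1] = ½[√247.2 − 1] = 7.36.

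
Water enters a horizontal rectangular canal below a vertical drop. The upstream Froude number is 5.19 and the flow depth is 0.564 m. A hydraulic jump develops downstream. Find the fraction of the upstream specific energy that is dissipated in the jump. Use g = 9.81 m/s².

ΔE/E₁ = 0.506 (50.6%)

Fr₁ = 5.19 (given).
Conjugate-depth relation: y₂/y₁ = ½[√(1 + 8Fr₁²) − 1] = ½[√216.5 − 1] = 6.86.
y₂ = 6.86 × 0.564 = 3.87 m.
E₁ = y₁(1 + Fr₁²/2) = 0.564×(1 + 5.19²/2) = 8.16 m. ΔE = (y₂ − y₁)³/(4y₁y₂) = 4.13 m. ΔE/E₁ = 4.13/8.16 = 0.506.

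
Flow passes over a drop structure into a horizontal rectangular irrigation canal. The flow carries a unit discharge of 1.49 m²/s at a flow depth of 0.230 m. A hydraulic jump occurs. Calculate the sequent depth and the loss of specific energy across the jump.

V₁ = q/y₁ = 1.49/0.230 = 6.48 m/s. Fr₁ = V₁/√(g·y₁) = 6.48/√(9.81×0.230) = 4.31.
Bélanger equation: y₂/y₁ = ½[√(1 + 8Fr₁²) − 1] = ½[√149.8 − 1] = 5.62.
y₂ = 5.62 × 0.230 = 1.29 m.
V₂ = q/y₂ = 1.49/1.29 = 1.15 m/s. E₁ = y₁ + V₁²/2g = 2.37 m; E₂ = y₂ + V₂²/2g = 1.36 m. ΔE = E₁ − E₂ = 1.01 m.

y₂ = 1.29 m; ΔE = 1.01 m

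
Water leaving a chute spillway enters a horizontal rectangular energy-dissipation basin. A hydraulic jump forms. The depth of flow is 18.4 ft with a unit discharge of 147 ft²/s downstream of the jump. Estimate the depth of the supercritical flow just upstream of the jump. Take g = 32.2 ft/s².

y₁ = 3.35 ft

V₂ = q/y₂ = 147/18.4 = 7.99 ft/s; Fr₂ = V₂/√(g·y₂) = 0.328.
Applying the sequent-depth relation in reverse, y₁/y₂ = ½[√(1 + 8Fr₂²) − 1] = ½[√1.862 − 1] = 0.182.
y₁ = 0.182 × 18.4 = 3.35 ft.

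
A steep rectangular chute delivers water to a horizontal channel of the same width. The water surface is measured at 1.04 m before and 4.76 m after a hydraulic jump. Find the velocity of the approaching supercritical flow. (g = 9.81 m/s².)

For a rectangular channel the momentum equation gives q² = ½·g·y₁·y₂·(y₁ + y₂) = ½×9.81×1.04×4.76×5.80 = 141.
q = √141 = 11.9 m²/s.
V₁ = q/y₁ = 11.9/1.04 = 11.4 m/s.

V₁ = 11.4 m/s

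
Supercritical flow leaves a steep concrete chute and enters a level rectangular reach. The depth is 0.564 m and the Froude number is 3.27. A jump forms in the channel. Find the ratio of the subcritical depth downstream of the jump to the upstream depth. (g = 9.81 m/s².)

y₂/y₁ = 4.15

Fr₁ = 3.27 (given).
Conjugate-depth relation: y₂/y₁ = ½[√(1 + 8Fr₁²) − 1] = ½[√86.54 − 1] = 4.15.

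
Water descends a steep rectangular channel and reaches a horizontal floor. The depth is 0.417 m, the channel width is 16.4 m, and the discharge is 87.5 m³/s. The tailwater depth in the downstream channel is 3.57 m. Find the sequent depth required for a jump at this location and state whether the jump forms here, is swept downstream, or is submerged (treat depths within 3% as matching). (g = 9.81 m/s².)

q = Q/b = 87.5/16.4 = 5.34 m²/s; V₁ = q/y₁ = 12.8 m/s. Fr₁ = V₁/√(g·y₁) = 6.33.
Sequent-depth ratio: y₂/y₁ = ½[√(1 + 8Fr₁²) − 1] = ½[√321.1 − 1] = 8.46.
y₂ = 8.46 × 0.417 = 3.53 m.
Tailwater y_tw = 3.57 m: y_tw ≈ y₂, so the jump forms here.

y₂ = 3.53 m; the jump forms here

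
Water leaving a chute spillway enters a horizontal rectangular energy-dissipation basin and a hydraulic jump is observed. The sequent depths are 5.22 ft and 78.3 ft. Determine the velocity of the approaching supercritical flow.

For a rectangular channel the momentum equation gives q² = ½·g·y₁·y₂·(y₁ + y₂) = ½×32.2×5.22×78.3×83.5 = 549602.
q = √549602 = 741 ft²/s.
V₁ = q/y₁ = 741/5.22 = 142 ft/s.

V₁ = 142 ft/s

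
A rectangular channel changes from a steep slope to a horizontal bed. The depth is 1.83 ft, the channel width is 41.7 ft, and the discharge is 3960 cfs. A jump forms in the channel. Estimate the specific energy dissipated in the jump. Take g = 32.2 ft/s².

q = Q/b = 3960/41.7 = 95.0 ft²/s; V₁ = q/y₁ = 51.9 ft/s. Fr₁ = V₁/√(g·y₁) = 6.76.
By Bélanger, y₂/y₁ = ½[√(1 + 8Fr₁²) − 1] = ½[√366.6 − 1] = 9.07.
y₂ = 9.07 × 1.83 = 16.6 ft.
Head loss: ΔE = (y₂ − y₁)³/(4y₁y₂) = (16.6 − 1.83)³/(4×1.83×16.6) = 3225/122 = 26.5 ft.

ΔE = 26.5 ft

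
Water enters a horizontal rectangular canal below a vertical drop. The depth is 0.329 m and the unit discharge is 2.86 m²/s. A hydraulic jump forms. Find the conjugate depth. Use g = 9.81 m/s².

y₂ = 2.09 m

V₁ = q/y₁ = 2.86/0.329 = 8.69 m/s. Fr₁ = V₁/√(g·y₁) = 8.69/√(9.81×0.329) = 4.84.
Bélanger equation: y₂/y₁ = ½[√(1 + 8Fr₁²) − 1] = ½[√188.3 − 1] = 6.36.
y₂ = 6.36 × 0.329 = 2.09 m.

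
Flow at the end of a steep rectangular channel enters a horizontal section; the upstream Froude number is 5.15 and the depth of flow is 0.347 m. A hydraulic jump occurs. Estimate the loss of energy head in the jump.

ΔE = 2.49 m

Fr₁ = 5.15 (given).
Conjugate-depth relation: y₂/y₁ = ½[√(1 + 8Fr₁²) − 1] = ½[√213.2 − 1] = 6.80.
y₂ = 6.80 × 0.347 = 2.36 m.
Head loss: ΔE = (y₂ − y₁)³/(4y₁y₂) = (2.36 − 0.347)³/(4×0.347×2.36) = 8.15/3.28 = 2.49 m.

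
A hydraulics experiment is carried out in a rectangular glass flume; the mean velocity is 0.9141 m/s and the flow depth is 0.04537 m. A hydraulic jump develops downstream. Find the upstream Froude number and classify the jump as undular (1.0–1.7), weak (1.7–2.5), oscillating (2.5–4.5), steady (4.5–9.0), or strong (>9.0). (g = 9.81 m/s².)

Fr₁ = V₁/√(g·y₁) = 0.9141/√(9.81×0.04537) = 1.370.
Fr₁ = 1.370 lies in the undular range.

Fr₁ = 1.370; undular jump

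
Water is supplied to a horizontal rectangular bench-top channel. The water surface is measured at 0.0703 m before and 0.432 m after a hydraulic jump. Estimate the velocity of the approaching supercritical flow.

V₁ = 3.89 m/s

For a rectangular channel the momentum equation gives q² = ½·g·y₁·y₂·(y₁ + y₂) = ½×9.81×0.0703×0.432×0.502 = 0.0748.
q = √0.0748 = 0.274 m²/s.
V₁ = q/y₁ = 0.274/0.0703 = 3.89 m/s.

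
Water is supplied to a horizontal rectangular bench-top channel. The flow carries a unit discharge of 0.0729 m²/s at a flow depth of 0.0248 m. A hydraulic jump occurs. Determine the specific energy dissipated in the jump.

V₁ = q/y₁ = 0.0729/0.0248 = 2.94 m/s. Fr₁ = V₁/√(g·y₁) = 2.94/√(9.81×0.0248) = 5.96.
Sequent-depth ratio: y₂/y₁ = ½[√(1 + 8Fr₁²) − 1] = ½[√285.1 − 1] = 7.94.
y₂ = 7.94 × 0.0248 = 0.197 m.
Head loss: ΔE = (y₂ − y₁)³/(4y₁y₂) = (0.197 − 0.0248)³/(4×0.0248×0.197) = 0.00510/0.0195 = 0.261 m.

ΔE = 0.261 m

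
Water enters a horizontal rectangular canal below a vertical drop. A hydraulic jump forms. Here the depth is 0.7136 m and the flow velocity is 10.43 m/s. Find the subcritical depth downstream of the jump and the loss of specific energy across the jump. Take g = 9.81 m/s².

y₂ = 3.637 m; ΔE = 2.407 m

Fr₁ = V₁/√(g·y₁) = 10.43/√(9.81×0.7136) = 3.942.
From the momentum equation for a rectangular channel, y₂/y₁ = ½[√(1 + 8Fr₁²) − 1] = ½[√125.32 − 1] = 5.097.
y₂ = 5.097 × 0.7136 = 3.637 m.
q = V₁·y₁ = 10.43 × 0.7136 = 7.443 m²/s. V₂ = q/y₂ = 7.443/3.637 = 2.046 m/s. E₁ = y₁ + V₁²/2g = 6.258 m; E₂ = y₂ + V₂²/2g = 3.851 m. ΔE = E₁ − E₂ = 2.407 m.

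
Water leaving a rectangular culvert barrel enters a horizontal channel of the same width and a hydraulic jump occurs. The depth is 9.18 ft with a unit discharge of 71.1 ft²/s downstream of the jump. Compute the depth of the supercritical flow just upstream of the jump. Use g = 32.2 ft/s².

V₂ = q/y₂ = 71.1/9.18 = 7.75 ft/s; Fr₂ = V₂/√(g·y₂) = 0.450.
From the momentum equation (using Fr₂), y₁/y₂ = ½[√(1 + 8Fr₂²) − 1] = ½[√2.623 − 1] = 0.310.
y₁ = 0.310 × 9.18 = 2.84 ft.

y₁ = 2.84 ft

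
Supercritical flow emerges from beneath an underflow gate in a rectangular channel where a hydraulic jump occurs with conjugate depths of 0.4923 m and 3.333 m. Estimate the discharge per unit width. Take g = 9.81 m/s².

For a rectangular channel the momentum equation gives q² = ½·g·y₁·y₂·(y₁ + y₂) = ½×9.81×0.4923×3.333×3.825 = 30.79.
q = √30.79 = 5.549 m²/s.

q = 5.549 m²/s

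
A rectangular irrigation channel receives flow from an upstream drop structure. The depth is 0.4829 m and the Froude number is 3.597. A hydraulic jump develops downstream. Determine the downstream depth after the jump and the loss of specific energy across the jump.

y₂ = 2.227 m; ΔE = 1.233 m

Fr₁ = 3.597 (given).
From the momentum equation for a rectangular channel, y₂/y₁ = ½[√(1 + 8Fr₁²) − 1] = ½[√104.51 − 1] = 4.611.
y₂ = 4.611 × 0.4829 = 2.227 m.
V₁ = Fr₁·√(g·y₁) = 3.597×√(9.81×0.4829) = 7.829 m/s; q = V₁·y₁ = 3.781 m²/s. V₂ = q/y₂ = 3.781/2.227 = 1.698 m/s. E₁ = y₁ + V₁²/2g = 3.607 m; E₂ = y₂ + V₂²/2g = 2.374 m. ΔE = E₁ − E₂ = 1.233 m.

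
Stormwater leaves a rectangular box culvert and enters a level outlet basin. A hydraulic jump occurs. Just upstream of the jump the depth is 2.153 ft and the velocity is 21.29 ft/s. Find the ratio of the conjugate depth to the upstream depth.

Fr₁ = V₁/√(g·y₁) = 21.29/√(32.2×2.153) = 2.557.
From the momentum equation for a rectangular channel, y₂/y₁ = ½[√(1 + 8Fr₁²) − 1] = ½[√53.305 − 1] = 3.151.

y₂/y₁ = 3.151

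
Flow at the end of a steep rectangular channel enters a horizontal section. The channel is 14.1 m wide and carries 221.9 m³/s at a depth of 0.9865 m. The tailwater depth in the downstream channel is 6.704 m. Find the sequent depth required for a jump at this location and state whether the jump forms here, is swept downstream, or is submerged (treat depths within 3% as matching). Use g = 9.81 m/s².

q = Q/b = 221.9/14.1 = 15.74 m²/s; V₁ = q/y₁ = 15.95 m/s. Fr₁ = V₁/√(g·y₁) = 5.128.
Conjugate-depth relation: y₂/y₁ = ½[√(1 + 8Fr₁²) − 1] = ½[√211.38 − 1] = 6.769.
y₂ = 6.769 × 0.9865 = 6.678 m.
Tailwater y_tw = 6.704 m: y_tw ≈ y₂, so the jump forms here.

y₂ = 6.678 m; the jump forms here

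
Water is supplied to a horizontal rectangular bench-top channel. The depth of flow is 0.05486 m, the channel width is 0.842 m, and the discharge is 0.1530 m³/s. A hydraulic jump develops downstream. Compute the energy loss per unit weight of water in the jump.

q = Q/b = 0.1530/0.842 = 0.1817 m²/s; V₁ = q/y₁ = 3.312 m/s. Fr₁ = V₁/√(g·y₁) = 4.515.
Bélanger equation: y₂/y₁ = ½[√(1 + 8Fr₁²) − 1] = ½[√164.08 − 1] = 5.905.
y₂ = 5.905 × 0.05486 = 0.3239 m.
Head loss: ΔE = (y₂ − y₁)³/(4y₁y₂) = (0.3239 − 0.05486)³/(4×0.05486×0.3239) = 0.01948/0.07108 = 0.2741 m.

ΔE = 0.2741 m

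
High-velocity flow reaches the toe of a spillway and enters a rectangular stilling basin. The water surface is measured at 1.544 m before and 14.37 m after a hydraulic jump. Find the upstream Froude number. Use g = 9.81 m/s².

Fr₁ = 6.926

For a rectangular channel the momentum equation gives q² = ½·g·y₁·y₂·(y₁ + y₂) = ½×9.81×1.544×14.37×15.91 = 1732.
q = √1732 = 41.62 m²/s.
V₁ = q/y₁ = 26.95 m/s; Fr₁ = V₁/√(g·y₁) = 6.926.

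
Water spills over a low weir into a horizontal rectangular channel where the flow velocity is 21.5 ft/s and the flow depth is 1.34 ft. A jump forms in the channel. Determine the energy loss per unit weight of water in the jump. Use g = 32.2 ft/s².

ΔE = 2.53 ft

Fr₁ = V₁/√(g·y₁) = 21.5/√(32.2×1.34) = 3.27.
From the momentum equation for a rectangular channel, y₂/y₁ = ½[√(1 + 8Fr₁²) − 1] = ½[√86.71 − 1] = 4.16.
y₂ = 4.16 × 1.34 = 5.57 ft.
Head loss: ΔE = (y₂ − y₁)³/(4y₁y₂) = (5.57 − 1.34)³/(4×1.34×5.57) = 75.6/29.8 = 2.53 ft.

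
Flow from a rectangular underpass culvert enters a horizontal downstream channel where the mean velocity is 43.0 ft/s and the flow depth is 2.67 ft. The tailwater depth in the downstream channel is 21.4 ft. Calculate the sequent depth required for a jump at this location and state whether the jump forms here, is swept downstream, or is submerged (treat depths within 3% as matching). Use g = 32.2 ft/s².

Fr₁ = V₁/√(g·y₁) = 43.0/√(32.2×2.67) = 4.64.
By Bélanger, y₂/y₁ = ½[√(1 + 8Fr₁²) − 1] = ½[√173.1 − 1] = 6.08.
y₂ = 6.08 × 2.67 = 16.2 ft.
Tailwater y_tw = 21.4 ft: y_tw > y₂, so the jump is submerged.

y₂ = 16.2 ft; the jump is submerged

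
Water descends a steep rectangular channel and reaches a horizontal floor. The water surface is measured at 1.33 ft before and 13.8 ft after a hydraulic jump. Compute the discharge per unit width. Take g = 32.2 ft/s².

q = 66.9 ft²/s

For a rectangular channel the momentum equation gives q² = ½·g·y₁·y₂·(y₁ + y₂) = ½×32.2×1.33×13.8×15.1 = 4471.
q = √4471 = 66.9 ft²/s.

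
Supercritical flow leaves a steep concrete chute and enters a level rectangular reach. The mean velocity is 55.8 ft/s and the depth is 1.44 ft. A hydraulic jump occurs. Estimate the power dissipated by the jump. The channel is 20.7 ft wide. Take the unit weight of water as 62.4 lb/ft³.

P = 6305 hp

Fr₁ = V₁/√(g·y₁) = 55.8/√(32.2×1.44) = 8.19.
Sequent-depth ratio: y₂/y₁ = ½[√(1 + 8Fr₁²) − 1] = ½[√538.2 − 1] = 11.1.
y₂ = 11.1 × 1.44 = 16.0 ft.
Head loss: ΔE = (y₂ − y₁)³/(4y₁y₂) = (16.0 − 1.44)³/(4×1.44×16.0) = 3076/92.1 = 33.4 ft.
q = V₁·y₁ = 55.8 × 1.44 = 80.4 ft²/s. Q = q·b = 80.4 × 20.7 = 1663 cfs. P = γ·Q·ΔE/550 = 62.4 × 1663 × 33.4 / 550 = 6305 hp.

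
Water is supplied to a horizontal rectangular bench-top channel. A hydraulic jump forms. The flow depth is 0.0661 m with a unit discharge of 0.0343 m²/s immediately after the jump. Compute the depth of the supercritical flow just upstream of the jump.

y₁ = 0.0357 m

V₂ = q/y₂ = 0.0343/0.0661 = 0.519 m/s; Fr₂ = V₂/√(g·y₂) = 0.644.
The Bélanger relation is symmetric: y₁/y₂ = ½[√(1 + 8Fr₂²) − 1] = ½[√4.322 − 1] = 0.539.
y₁ = 0.539 × 0.0661 = 0.0357 m.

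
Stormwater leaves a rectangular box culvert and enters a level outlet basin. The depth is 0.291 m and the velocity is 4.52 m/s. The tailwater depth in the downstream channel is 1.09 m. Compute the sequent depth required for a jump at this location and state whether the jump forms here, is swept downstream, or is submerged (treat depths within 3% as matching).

y₂ = 0.965 m; the jump is submerged

Fr₁ = V₁/√(g·y₁) = 4.52/√(9.81×0.291) = 2.68.
By Bélanger, y₂/y₁ = ½[√(1 + 8Fr₁²) − 1] = ½[√58.25 − 1] = 3.32.
y₂ = 3.32 × 0.291 = 0.965 m.
Tailwater y_tw = 1.09 m: y_tw > y₂, so the jump is submerged.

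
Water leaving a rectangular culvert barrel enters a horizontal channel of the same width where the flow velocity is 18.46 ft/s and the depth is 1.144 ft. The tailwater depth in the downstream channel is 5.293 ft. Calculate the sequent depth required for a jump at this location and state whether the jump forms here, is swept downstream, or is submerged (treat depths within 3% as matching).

Fr₁ = V₁/√(g·y₁) = 18.46/√(32.2×1.144) = 3.042.
Conjugate-depth relation: y₂/y₁ = ½[√(1 + 8Fr₁²) − 1] = ½[√75.007 − 1] = 3.830.
y₂ = 3.830 × 1.144 = 4.382 ft.
Tailwater y_tw = 5.293 ft: y_tw > y₂, so the jump is submerged.

y₂ = 4.382 ft; the jump is submerged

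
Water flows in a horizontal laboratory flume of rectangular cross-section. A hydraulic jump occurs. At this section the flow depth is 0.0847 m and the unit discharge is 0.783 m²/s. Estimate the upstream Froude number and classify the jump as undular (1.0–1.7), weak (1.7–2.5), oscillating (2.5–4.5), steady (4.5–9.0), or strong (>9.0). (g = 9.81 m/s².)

V₁ = q/y₁ = 0.783/0.0847 = 9.24 m/s. Fr₁ = V₁/√(g·y₁) = 9.24/√(9.81×0.0847) = 10.1.
Fr₁ = 10.1 lies in the strong range.

Fr₁ = 10.1; strong jump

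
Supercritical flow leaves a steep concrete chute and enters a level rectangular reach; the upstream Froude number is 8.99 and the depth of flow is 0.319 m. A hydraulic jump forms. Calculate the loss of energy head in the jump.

ΔE = 9.22 m

Fr₁ = 8.99 (given).
Sequent-depth ratio: y₂/y₁ = ½[√(1 + 8Fr₁²) − 1] = ½[√647.6 − 1] = 12.2.
y₂ = 12.2 × 0.319 = 3.90 m.
Head loss: ΔE = (y₂ − y₁)³/(4y₁y₂) = (3.90 − 0.319)³/(4×0.319×3.90) = 45.9/4.98 = 9.22 m.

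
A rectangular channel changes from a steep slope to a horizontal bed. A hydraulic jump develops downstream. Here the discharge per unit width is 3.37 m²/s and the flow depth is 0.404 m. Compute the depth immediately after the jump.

V₁ = q/y₁ = 3.37/0.404 = 8.34 m/s. Fr₁ = V₁/√(g·y₁) = 8.34/√(9.81×0.404) = 4.19.
Bélanger equation: y₂/y₁ = ½[√(1 + 8Fr₁²) − 1] = ½[√141.5 − 1] = 5.45.
y₂ = 5.45 × 0.404 = 2.20 m.

y₂ = 2.20 m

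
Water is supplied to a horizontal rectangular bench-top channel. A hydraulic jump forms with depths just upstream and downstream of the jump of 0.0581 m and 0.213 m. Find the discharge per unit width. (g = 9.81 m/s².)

For a rectangular channel the momentum equation gives q² = ½·g·y₁·y₂·(y₁ + y₂) = ½×9.81×0.0581×0.213×0.271 = 0.0165.
q = √0.0165 = 0.128 m²/s.

q = 0.128 m²/s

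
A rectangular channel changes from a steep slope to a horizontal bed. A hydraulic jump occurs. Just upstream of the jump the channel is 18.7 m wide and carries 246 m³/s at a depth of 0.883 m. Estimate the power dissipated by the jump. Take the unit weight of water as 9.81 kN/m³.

P = 14593 kW

q = Q/b = 246/18.7 = 13.2 m²/s; V₁ = q/y₁ = 14.9 m/s. Fr₁ = V₁/√(g·y₁) = 5.06.
Conjugate-depth relation: y₂/y₁ = ½[√(1 + 8Fr₁²) − 1] = ½[√206.0 − 1] = 6.68.
y₂ = 6.68 × 0.883 = 5.90 m.
Head loss: ΔE = (y₂ − y₁)³/(4y₁y₂) = (5.90 − 0.883)³/(4×0.883×5.90) = 126/20.8 = 6.05 m.
P = γ·Q·ΔE = 9.81 × 246 × 6.05 = 14593 kW.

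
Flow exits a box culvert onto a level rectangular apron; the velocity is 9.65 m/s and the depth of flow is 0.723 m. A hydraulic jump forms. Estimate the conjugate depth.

y₂ = 3.36 m

Fr₁ = V₁/√(g·y₁) = 9.65/√(9.81×0.723) = 3.62.
Bélanger equation: y₂/y₁ = ½[√(1 + 8Fr₁²) − 1] = ½[√106.0 − 1] = 4.65.
y₂ = 4.65 × 0.723 = 3.36 m.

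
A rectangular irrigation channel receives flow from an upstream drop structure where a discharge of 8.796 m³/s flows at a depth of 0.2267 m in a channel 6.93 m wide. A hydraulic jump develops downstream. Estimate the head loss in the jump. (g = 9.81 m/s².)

ΔE = 0.6604 m

q = Q/b = 8.796/6.93 = 1.269 m²/s; V₁ = q/y₁ = 5.599 m/s. Fr₁ = V₁/√(g·y₁) = 3.754.
From the momentum equation for a rectangular channel, y₂/y₁ = ½[√(1 + 8Fr₁²) − 1] = ½[√113.76 − 1] = 4.833.
y₂ = 4.833 × 0.2267 = 1.096 m.
V₂ = q/y₂ = 1.269/1.096 = 1.158 m/s. E₁ = y₁ + V₁²/2g = 1.824 m; E₂ = y₂ + V₂²/2g = 1.164 m. ΔE = E₁ − E₂ = 0.6604 m.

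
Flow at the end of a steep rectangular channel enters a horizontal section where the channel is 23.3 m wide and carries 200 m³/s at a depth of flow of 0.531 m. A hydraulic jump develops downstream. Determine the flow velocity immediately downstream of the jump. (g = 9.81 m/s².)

q = Q/b = 200/23.3 = 8.58 m²/s; V₁ = q/y₁ = 16.2 m/s. Fr₁ = V₁/√(g·y₁) = 7.08.
Sequent-depth ratio: y₂/y₁ = ½[√(1 + 8Fr₁²) − 1] = ½[√402.3 − 1] = 9.53.
y₂ = 9.53 × 0.531 = 5.06 m.
V₂ = q/y₂ = 8.58/5.06 = 1.70 m/s.

V₂ = 1.70 m/s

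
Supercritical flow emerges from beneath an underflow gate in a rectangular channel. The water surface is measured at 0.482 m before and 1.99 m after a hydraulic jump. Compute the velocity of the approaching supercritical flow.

For a rectangular channel the momentum equation gives q² = ½·g·y₁·y₂·(y₁ + y₂) = ½×9.81×0.482×1.99×2.47 = 11.6.
q = √11.6 = 3.41 m²/s.
V₁ = q/y₁ = 3.41/0.482 = 7.08 m/s.

V₁ = 7.08 m/s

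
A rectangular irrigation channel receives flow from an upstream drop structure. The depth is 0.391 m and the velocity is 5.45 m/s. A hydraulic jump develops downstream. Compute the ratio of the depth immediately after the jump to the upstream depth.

Fr₁ = V₁/√(g·y₁) = 5.45/√(9.81×0.391) = 2.78.
Conjugate-depth relation: y₂/y₁ = ½[√(1 + 8Fr₁²) − 1] = ½[√62.95 − 1] = 3.47.

y₂/y₁ = 3.47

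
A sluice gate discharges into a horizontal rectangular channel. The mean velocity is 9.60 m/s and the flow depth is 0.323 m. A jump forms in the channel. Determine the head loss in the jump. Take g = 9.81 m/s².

ΔE = 2.62 m

Fr₁ = V₁/√(g·y₁) = 9.60/√(9.81×0.323) = 5.39.
Bélanger equation: y₂/y₁ = ½[√(1 + 8Fr₁²) − 1] = ½[√233.7 − 1] = 7.14.
y₂ = 7.14 × 0.323 = 2.31 m.
q = V₁·y₁ = 9.60 × 0.323 = 3.10 m²/s. V₂ = q/y₂ = 3.10/2.31 = 1.34 m/s. E₁ = y₁ + V₁²/2g = 5.02 m; E₂ = y₂ + V₂²/2g = 2.40 m. ΔE = E₁ − E₂ = 2.62 m.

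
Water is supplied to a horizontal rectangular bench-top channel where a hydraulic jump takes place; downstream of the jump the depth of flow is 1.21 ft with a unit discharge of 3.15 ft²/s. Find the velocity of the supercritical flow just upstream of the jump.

V₁ = 9.53 ft/s

V₂ = q/y₂ = 3.15/1.21 = 2.60 ft/s; Fr₂ = V₂/√(g·y₂) = 0.417.
Since the conjugate-depth ratio holds either way, y₁/y₂ = ½[√(1 + 8Fr₂²) − 1] = ½[√2.392 − 1] = 0.273.
y₁ = 0.273 × 1.21 = 0.331 ft.
V₁ = q/y₁ = 3.15/0.331 = 9.53 ft/s.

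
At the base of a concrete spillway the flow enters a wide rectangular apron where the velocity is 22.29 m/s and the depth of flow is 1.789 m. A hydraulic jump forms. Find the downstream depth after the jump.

y₂ = 12.60 m

Fr₁ = V₁/√(g·y₁) = 22.29/√(9.81×1.789) = 5.321.
By Bélanger, y₂/y₁ = ½[√(1 + 8Fr₁²) − 1] = ½[√227.48 − 1] = 7.041.
y₂ = 7.041 × 1.789 = 12.60 m.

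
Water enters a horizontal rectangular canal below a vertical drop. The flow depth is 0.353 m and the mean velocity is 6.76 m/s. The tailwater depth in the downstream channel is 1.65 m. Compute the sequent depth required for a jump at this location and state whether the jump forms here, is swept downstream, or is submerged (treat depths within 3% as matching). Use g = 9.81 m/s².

Fr₁ = V₁/√(g·y₁) = 6.76/√(9.81×0.353) = 3.63.
Sequent-depth ratio: y₂/y₁ = ½[√(1 + 8Fr₁²) − 1] = ½[√106.6 − 1] = 4.66.
y₂ = 4.66 × 0.353 = 1.65 m.
Tailwater y_tw = 1.65 m: y_tw ≈ y₂, so the jump forms here.

y₂ = 1.65 m; the jump forms here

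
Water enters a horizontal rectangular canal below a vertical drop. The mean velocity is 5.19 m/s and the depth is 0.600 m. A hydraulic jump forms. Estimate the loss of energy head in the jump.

ΔE = 0.225 m

Fr₁ = V₁/√(g·y₁) = 5.19/√(9.81×0.600) = 2.14.
Conjugate-depth relation: y₂/y₁ = ½[√(1 + 8Fr₁²) − 1] = ½[√37.61 − 1] = 2.57.
y₂ = 2.57 × 0.600 = 1.54 m.
q = V₁·y₁ = 5.19 × 0.600 = 3.11 m²/s. V₂ = q/y₂ = 3.11/1.54 = 2.02 m/s. E₁ = y₁ + V₁²/2g = 1.97 m; E₂ = y₂ + V₂²/2g = 1.75 m. ΔE = E₁ − E₂ = 0.225 m.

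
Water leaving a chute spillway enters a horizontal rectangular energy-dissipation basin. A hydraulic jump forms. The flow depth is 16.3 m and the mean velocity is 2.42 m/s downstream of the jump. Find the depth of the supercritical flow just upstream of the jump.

Fr₂ = V₂/√(g·y₂) = 2.42/√(9.81×16.3) = 0.191.
From the momentum equation (using Fr₂), y₁/y₂ = ½[√(1 + 8Fr₂²) − 1] = ½[√1.293 − 1] = 0.0686.
y₁ = 0.0686 × 16.3 = 1.12 m.

y₁ = 1.12 m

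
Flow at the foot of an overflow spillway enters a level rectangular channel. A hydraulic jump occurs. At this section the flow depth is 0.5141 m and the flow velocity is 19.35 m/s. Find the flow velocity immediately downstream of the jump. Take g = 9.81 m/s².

Fr₁ = V₁/√(g·y₁) = 19.35/√(9.81×0.5141) = 8.616.
Sequent-depth ratio: y₂/y₁ = ½[√(1 + 8Fr₁²) − 1] = ½[√594.93 − 1] = 11.70.
y₂ = 11.70 × 0.5141 = 6.013 m.
q = V₁·y₁ = 19.35 × 0.5141 = 9.948 m²/s.
V₂ = q/y₂ = 9.948/6.013 = 1.654 m/s.

V₂ = 1.654 m/s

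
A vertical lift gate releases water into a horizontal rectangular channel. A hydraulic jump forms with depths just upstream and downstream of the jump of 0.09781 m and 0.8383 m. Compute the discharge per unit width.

For a rectangular channel the momentum equation gives q² = ½·g·y₁·y₂·(y₁ + y₂) = ½×9.81×0.09781×0.8383×0.9361 = 0.3765.
q = √0.3765 = 0.6136 m²/s.

q = 0.6136 m²/s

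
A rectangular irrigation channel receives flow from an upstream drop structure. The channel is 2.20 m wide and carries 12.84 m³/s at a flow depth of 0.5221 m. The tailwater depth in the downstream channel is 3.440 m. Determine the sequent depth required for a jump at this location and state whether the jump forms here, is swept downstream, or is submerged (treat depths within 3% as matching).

y₂ = 3.395 m; the jump forms here

q = Q/b = 12.84/2.20 = 5.836 m²/s; V₁ = q/y₁ = 11.18 m/s. Fr₁ = V₁/√(g·y₁) = 4.939.
By Bélanger, y₂/y₁ = ½[√(1 + 8Fr₁²) − 1] = ½[√196.18 − 1] = 6.503.
y₂ = 6.503 × 0.5221 = 3.395 m.
Tailwater y_tw = 3.440 m: y_tw ≈ y₂, so the jump forms here.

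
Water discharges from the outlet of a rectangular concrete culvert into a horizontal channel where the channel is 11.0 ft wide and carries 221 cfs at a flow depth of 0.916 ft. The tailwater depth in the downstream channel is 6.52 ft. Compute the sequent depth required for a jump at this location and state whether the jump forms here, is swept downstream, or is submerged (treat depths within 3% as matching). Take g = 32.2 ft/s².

q = Q/b = 221/11.0 = 20.1 ft²/s; V₁ = q/y₁ = 21.9 ft/s. Fr₁ = V₁/√(g·y₁) = 4.04.
Bélanger equation: y₂/y₁ = ½[√(1 + 8Fr₁²) − 1] = ½[√131.5 − 1] = 5.23.
y₂ = 5.23 × 0.916 = 4.79 ft.
Tailwater y_tw = 6.52 ft: y_tw > y₂, so the jump is submerged.

y₂ = 4.79 ft; the jump is submerged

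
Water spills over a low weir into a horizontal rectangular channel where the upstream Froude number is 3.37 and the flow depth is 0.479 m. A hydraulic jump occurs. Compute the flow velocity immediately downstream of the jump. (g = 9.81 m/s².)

Fr₁ = 3.37 (given).
Bélanger equation: y₂/y₁ = ½[√(1 + 8Fr₁²) − 1] = ½[√91.86 − 1] = 4.29.
y₂ = 4.29 × 0.479 = 2.06 m.
V₁ = Fr₁·√(g·y₁) = 3.37×√(9.81×0.479) = 7.31 m/s; q = V₁·y₁ = 3.50 m²/s.
V₂ = q/y₂ = 3.50/2.06 = 1.70 m/s.

V₂ = 1.70 m/s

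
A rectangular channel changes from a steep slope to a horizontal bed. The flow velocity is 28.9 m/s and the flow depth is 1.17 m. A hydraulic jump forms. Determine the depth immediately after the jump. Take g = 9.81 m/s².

y₂ = 13.5 m

Fr₁ = V₁/√(g·y₁) = 28.9/√(9.81×1.17) = 8.53.
By Bélanger, y₂/y₁ = ½[√(1 + 8Fr₁²) − 1] = ½[√583.1 − 1] = 11.6.
y₂ = 11.6 × 1.17 = 13.5 m.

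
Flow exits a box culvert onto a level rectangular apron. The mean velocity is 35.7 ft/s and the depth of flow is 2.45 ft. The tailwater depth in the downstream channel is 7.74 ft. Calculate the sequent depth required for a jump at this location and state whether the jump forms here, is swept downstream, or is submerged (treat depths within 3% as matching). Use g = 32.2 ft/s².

Fr₁ = V₁/√(g·y₁) = 35.7/√(32.2×2.45) = 4.02.
Sequent-depth ratio: y₂/y₁ = ½[√(1 + 8Fr₁²) − 1] = ½[√130.2 − 1] = 5.21.
y₂ = 5.21 × 2.45 = 12.8 ft.
Tailwater y_tw = 7.74 ft: y_tw < y₂, so the jump is swept downstream.

y₂ = 12.8 ft; the jump is swept downstream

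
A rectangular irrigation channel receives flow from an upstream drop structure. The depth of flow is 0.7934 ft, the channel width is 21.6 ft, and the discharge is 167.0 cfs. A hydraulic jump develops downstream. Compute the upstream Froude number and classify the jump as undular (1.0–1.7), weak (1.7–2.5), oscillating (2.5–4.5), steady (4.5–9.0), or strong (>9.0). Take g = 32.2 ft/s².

q = Q/b = 167.0/21.6 = 7.731 ft²/s; V₁ = q/y₁ = 9.745 ft/s. Fr₁ = V₁/√(g·y₁) = 1.928.
Fr₁ = 1.928 lies in the weak range.

Fr₁ = 1.928; weak jump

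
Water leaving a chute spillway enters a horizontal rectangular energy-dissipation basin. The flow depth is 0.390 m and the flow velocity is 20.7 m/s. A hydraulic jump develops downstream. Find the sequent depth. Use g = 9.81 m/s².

y₂ = 5.65 m

Fr₁ = V₁/√(g·y₁) = 20.7/√(9.81×0.390) = 10.6.
Conjugate-depth relation: y₂/y₁ = ½[√(1 + 8Fr₁²) − 1] = ½[√897.0 − 1] = 14.5.
y₂ = 14.5 × 0.390 = 5.65 m.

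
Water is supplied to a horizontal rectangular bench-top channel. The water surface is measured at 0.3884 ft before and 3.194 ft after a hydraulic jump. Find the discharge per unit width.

q = 8.459 ft²/s

For a rectangular channel the momentum equation gives q² = ½·g·y₁·y₂·(y₁ + y₂) = ½×32.2×0.3884×3.194×3.582 = 71.55.
q = √71.55 = 8.459 ft²/s.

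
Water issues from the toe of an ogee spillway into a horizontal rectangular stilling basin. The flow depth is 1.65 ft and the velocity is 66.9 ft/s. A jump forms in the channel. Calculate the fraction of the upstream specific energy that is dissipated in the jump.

Fr₁ = V₁/√(g·y₁) = 66.9/√(32.2×1.65) = 9.18.
From the momentum equation for a rectangular channel, y₂/y₁ = ½[√(1 + 8Fr₁²) − 1] = ½[√674.9 − 1] = 12.5.
y₂ = 12.5 × 1.65 = 20.6 ft.
E₁ = y₁ + V₁²/2g = 71.1 ft. ΔE = (y₂ − y₁)³/(4y₁y₂) = 50.1 ft. ΔE/E₁ = 50.1/71.1 = 0.704.

ΔE/E₁ = 0.704 (70.4%)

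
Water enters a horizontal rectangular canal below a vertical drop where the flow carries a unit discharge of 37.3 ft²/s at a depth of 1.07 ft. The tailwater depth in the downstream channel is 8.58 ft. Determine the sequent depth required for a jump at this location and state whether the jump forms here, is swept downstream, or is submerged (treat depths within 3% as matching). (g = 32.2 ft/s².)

V₁ = q/y₁ = 37.3/1.07 = 34.9 ft/s. Fr₁ = V₁/√(g·y₁) = 34.9/√(32.2×1.07) = 5.94.
Sequent-depth ratio: y₂/y₁ = ½[√(1 + 8Fr₁²) − 1] = ½[√283.2 − 1] = 7.91.
y₂ = 7.91 × 1.07 = 8.47 ft.
Tailwater y_tw = 8.58 ft: y_tw ≈ y₂, so the jump forms here.

y₂ = 8.47 ft; the jump forms here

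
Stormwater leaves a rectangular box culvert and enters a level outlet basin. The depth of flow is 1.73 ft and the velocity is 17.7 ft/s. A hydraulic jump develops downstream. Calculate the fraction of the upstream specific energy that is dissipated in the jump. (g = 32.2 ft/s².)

Fr₁ = V₁/√(g·y₁) = 17.7/√(32.2×1.73) = 2.37.
By Bélanger, y₂/y₁ = ½[√(1 + 8Fr₁²) − 1] = ½[√45.99 − 1] = 2.89.
y₂ = 2.89 × 1.73 = 5.00 ft.
E₁ = y₁ + V₁²/2g = 6.59 ft. ΔE = (y₂ − y₁)³/(4y₁y₂) = 1.01 ft. ΔE/E₁ = 1.01/6.59 = 0.153.

ΔE/E₁ = 0.153 (15.3%)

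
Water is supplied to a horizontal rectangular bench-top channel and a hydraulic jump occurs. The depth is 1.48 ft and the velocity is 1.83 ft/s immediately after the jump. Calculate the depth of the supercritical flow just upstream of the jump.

Fr₂ = V₂/√(g·y₂) = 1.83/√(32.2×1.48) = 0.265.
Since the conjugate-depth ratio holds either way, y₁/y₂ = ½[√(1 + 8Fr₂²) − 1] = ½[√1.562 − 1] = 0.125.
y₁ = 0.125 × 1.48 = 0.185 ft.

y₁ = 0.185 ft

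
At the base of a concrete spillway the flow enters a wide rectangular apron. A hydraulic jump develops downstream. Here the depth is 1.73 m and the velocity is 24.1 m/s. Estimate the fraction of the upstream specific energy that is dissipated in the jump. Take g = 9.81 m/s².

Fr₁ = V₁/√(g·y₁) = 24.1/√(9.81×1.73) = 5.85.
From the momentum equation for a rectangular channel, y₂/y₁ = ½[√(1 + 8Fr₁²) − 1] = ½[√274.8 − 1] = 7.79.
y₂ = 7.79 × 1.73 = 13.5 m.
E₁ = y₁ + V₁²/2g = 31.3 m. ΔE = (y₂ − y₁)³/(4y₁y₂) = 17.4 m. ΔE/E₁ = 17.4/31.3 = 0.554.

ΔE/E₁ = 0.554 (55.4%)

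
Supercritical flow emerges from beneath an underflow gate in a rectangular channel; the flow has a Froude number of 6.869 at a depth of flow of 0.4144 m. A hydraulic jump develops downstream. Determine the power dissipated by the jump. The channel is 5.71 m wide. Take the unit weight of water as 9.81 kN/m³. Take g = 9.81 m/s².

P = 2010 kW

Fr₁ = 6.869 (given).
By Bélanger, y₂/y₁ = ½[√(1 + 8Fr₁²) − 1] = ½[√378.47 − 1] = 9.227.
y₂ = 9.227 × 0.4144 = 3.824 m.
V₁ = Fr₁·√(g·y₁) = 6.869×√(9.81×0.4144) = 13.85 m/s; q = V₁·y₁ = 5.739 m²/s. V₂ = q/y₂ = 5.739/3.824 = 1.501 m/s. E₁ = y₁ + V₁²/2g = 10.19 m; E₂ = y₂ + V₂²/2g = 3.939 m. ΔE = E₁ − E₂ = 6.252 m.
Q = q·b = 5.739 × 5.71 = 32.77 m³/s. P = γ·Q·ΔE = 9.81 × 32.77 × 6.252 = 2010 kW.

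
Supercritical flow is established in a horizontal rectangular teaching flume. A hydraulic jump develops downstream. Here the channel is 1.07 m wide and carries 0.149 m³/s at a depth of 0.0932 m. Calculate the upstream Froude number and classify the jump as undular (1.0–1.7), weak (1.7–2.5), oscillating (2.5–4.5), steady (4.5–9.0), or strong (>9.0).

q = Q/b = 0.149/1.07 = 0.139 m²/s; V₁ = q/y₁ = 1.49 m/s. Fr₁ = V₁/√(g·y₁) = 1.56.
Fr₁ = 1.56 lies in the undular range.

Fr₁ = 1.56; undular jump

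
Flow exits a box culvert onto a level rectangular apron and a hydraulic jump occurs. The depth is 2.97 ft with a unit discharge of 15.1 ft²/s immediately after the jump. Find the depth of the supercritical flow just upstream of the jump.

V₂ = q/y₂ = 15.1/2.97 = 5.08 ft/s; Fr₂ = V₂/√(g·y₂) = 0.520.
The Bélanger relation is symmetric: y₁/y₂ = ½[√(1 + 8Fr₂²) − 1] = ½[√3.162 − 1] = 0.389.
y₁ = 0.389 × 2.97 = 1.16 ft.

y₁ = 1.16 ft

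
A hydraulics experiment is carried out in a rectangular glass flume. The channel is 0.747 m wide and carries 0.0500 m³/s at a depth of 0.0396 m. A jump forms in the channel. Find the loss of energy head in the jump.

ΔE = 0.0390 m

q = Q/b = 0.0500/0.747 = 0.0669 m²/s; V₁ = q/y₁ = 1.69 m/s. Fr₁ = V₁/√(g·y₁) = 2.71.
By Bélanger, y₂/y₁ = ½[√(1 + 8Fr₁²) − 1] = ½[√59.83 − 1] = 3.37.
y₂ = 3.37 × 0.0396 = 0.133 m.
Head loss: ΔE = (y₂ − y₁)³/(4y₁y₂) = (0.133 − 0.0396)³/(4×0.0396×0.133) = 0.000824/0.0211 = 0.0390 m.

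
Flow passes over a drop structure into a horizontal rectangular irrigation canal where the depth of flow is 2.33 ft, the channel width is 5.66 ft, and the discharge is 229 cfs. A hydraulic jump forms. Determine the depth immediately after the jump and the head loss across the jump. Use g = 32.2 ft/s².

y₂ = 5.54 ft; ΔE = 0.642 ft

q = Q/b = 229/5.66 = 40.5 ft²/s; V₁ = q/y₁ = 17.4 ft/s. Fr₁ = V₁/√(g·y₁) = 2.00.
From the momentum equation for a rectangular channel, y₂/y₁ = ½[√(1 + 8Fr₁²) − 1] = ½[√33.15 − 1] = 2.38.
y₂ = 2.38 × 2.33 = 5.54 ft.
V₂ = q/y₂ = 40.5/5.54 = 7.30 ft/s. E₁ = y₁ + V₁²/2g = 7.01 ft; E₂ = y₂ + V₂²/2g = 6.37 ft. ΔE = E₁ − E₂ = 0.642 ft.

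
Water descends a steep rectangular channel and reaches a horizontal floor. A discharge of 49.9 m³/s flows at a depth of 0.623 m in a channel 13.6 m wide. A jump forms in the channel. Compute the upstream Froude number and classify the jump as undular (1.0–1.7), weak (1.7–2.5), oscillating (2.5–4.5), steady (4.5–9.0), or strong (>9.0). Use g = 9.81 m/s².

q = Q/b = 49.9/13.6 = 3.67 m²/s; V₁ = q/y₁ = 5.89 m/s. Fr₁ = V₁/√(g·y₁) = 2.38.
Fr₁ = 2.38 lies in the weak range.

Fr₁ = 2.38; weak jump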